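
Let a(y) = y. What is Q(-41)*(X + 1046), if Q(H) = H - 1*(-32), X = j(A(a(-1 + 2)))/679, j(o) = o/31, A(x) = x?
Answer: -198155295/21049 ≈ -9414.0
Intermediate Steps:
j(o) = o/31 (j(o) = o*(1/31) = o/31)
X = 1/21049 (X = ((-1 + 2)/31)/679 = ((1/31)*1)*(1/679) = (1/31)*(1/679) = 1/21049 ≈ 4.7508e-5)
Q(H) = 32 + H (Q(H) = H + 32 = 32 + H)
Q(-41)*(X + 1046) = (32 - 41)*(1/21049 + 1046) = -9*22017255/21049 = -198155295/21049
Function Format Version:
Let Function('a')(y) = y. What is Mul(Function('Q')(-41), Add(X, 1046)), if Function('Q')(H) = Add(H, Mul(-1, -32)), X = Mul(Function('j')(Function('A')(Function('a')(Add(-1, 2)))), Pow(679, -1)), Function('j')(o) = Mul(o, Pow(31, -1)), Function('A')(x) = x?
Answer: Rational(-198155295, 21049) ≈ -9414.0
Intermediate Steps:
Function('j')(o) = Mul(Rational(1, 31), o) (Function('j')(o) = Mul(o, Rational(1, 31)) = Mul(Rational(1, 31), o))
X = Rational(1, 21049) (X = Mul(Mul(Rational(1, 31), Add(-1, 2)), Pow(679, -1)) = Mul(Mul(Rational(1, 31), 1), Rational(1, 679)) = Mul(Rational(1, 31), Rational(1, 679)) = Rational(1, 21049) ≈ 4.7508e-5)
Function('Q')(H) = Add(32, H) (Function('Q')(H) = Add(H, 32) = Add(32, H))
Mul(Function('Q')(-41), Add(X, 1046)) = Mul(Add(32, -41), Add(Rational(1, 21049), 1046)) = Mul(-9, Rational(22017255, 21049)) = Rational(-198155295, 21049)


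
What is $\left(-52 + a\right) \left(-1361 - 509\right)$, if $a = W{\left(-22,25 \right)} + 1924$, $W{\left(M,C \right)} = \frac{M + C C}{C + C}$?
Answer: $- \frac{17615961}{5} \approx -3.5232 \cdot 10^{6}$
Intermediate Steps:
$W{\left(M,C \right)} = \frac{M + C^{2}}{2 C}$
$a = \frac{96803}{50}$ ($a = \frac{-22 + 25^{2}}{2 \cdot 25} + 1924 = \frac{1}{2} \cdot \frac{1}{25} \left(-22 + 625\right) + 1924 = \frac{1}{2} \cdot \frac{1}{25} \cdot 603 + 1924 = \frac{603}{50} + 1924 = \frac{96803}{50} \approx 1936.1$)
$\left(-52 + a\right) \left(-1361 - 509\right) = \left(-52 + \frac{96803}{50}\right) \left(-1361 - 509\right) = \frac{94203}{50} \left(-1870\right) = - \frac{17615961}{5}$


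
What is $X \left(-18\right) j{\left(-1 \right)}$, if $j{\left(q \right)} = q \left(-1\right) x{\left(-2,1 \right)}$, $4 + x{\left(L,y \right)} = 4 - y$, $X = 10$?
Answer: $180$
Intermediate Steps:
$x{\left(L,y \right)} = - y$ ($x{\left(L,y \right)} = -4 - \left(-4 + y\right) = - y$)
$j{\left(q \right)} = q$ ($j{\left(q \right)} = q \left(-1\right) \left(\left(-1\right) 1\right) = - q \left(-1\right) = q$)
$X \left(-18\right) j{\left(-1 \right)} = 10 \left(-18\right) \left(-1\right) = \left(-180\right) \left(-1\right) = 180$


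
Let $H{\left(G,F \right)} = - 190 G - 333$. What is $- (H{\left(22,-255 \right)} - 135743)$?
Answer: $140256$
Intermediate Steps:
$H{\left(G,F \right)} = -333 - 190 G$
$- (H{\left(22,-255 \right)} - 135743) = - (\left(-333 - 4180\right) - 135743) = - (-4513 - 135743) = \left(-1\right) \left(-140256\right) = 140256$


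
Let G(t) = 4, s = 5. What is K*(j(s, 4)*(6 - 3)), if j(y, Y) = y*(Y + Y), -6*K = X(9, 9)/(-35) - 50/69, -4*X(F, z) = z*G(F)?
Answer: 4516/483 ≈ 9.3499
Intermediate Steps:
X(F, z) = -z (X(F, z) = -z*4/4 = -z)
K = 1129/14490 (K = -(-1*9/(-35) - 50/69)/6 = -(-9*(-1/35) - 50*1/69)/6 = -(9/35 - 50/69)/6 = -⅙*(-1129/2415) = 1129/14490 ≈ 0.077916)
j(y, Y) = 2*Y*y (j(y, Y) = y*(2*Y) = 2*Y*y)
K*(j(s, 4)*(6 - 3)) = 1129*((2*4*5)*(6 - 3))/14490 = 1129*(40*3)/14490 = (1129/14490)*120 = 4516/483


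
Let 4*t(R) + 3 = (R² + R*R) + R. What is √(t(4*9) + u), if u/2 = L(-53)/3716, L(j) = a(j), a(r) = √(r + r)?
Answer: √(2265482625 + 1858*I*√106)/1858 ≈ 25.617 + 0.00010815*I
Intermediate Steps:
a(r) = √2*√r (a(r) = √(2*r) = √2*√r)
L(j) = √2*√j
t(R) = -¾ + R²/2 + R/4 (t(R) = -¾ + ((R² + R*R) + R)/4 = -¾ + ((R² + R²) + R)/4 = -¾ + (2*R² + R)/4 = -¾ + (R + 2*R²)/4 = -¾ + (R²/2 + R/4) = -¾ + R²/2 + R/4)
u = I*√106/1858 (u = 2*((√2*√(-53))/3716) = 2*((√2*(I*√53))*(1/3716)) = 2*((I*√106)*(1/3716)) = 2*(I*√106/3716) = I*√106/1858 ≈ 0.0055412*I)
√(t(4*9) + u) = √((-¾ + (4*9)²/2 + (4*9)/4) + I*√106/1858) = √((-¾ + (½)*36² + (¼)*36) + I*√106/1858) = √((-¾ + (½)*1296 + 9) + I*√106/1858) = √((-¾ + 648 + 9) + I*√106/1858) = √(2625/4 + I*√106/1858)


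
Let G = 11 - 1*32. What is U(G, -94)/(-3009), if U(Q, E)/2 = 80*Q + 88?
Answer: 3184/3009 ≈ 1.0582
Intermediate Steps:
G = -21 (G = 11 - 32 = -21)
U(Q, E) = 176 + 160*Q (U(Q, E) = 2*(80*Q + 88) = 2*(88 + 80*Q) = 176 + 160*Q)
U(G, -94)/(-3009) = (176 + 160*(-21))/(-3009) = (176 - 3360)*(-1/3009) = -3184*(-1/3009) = 3184/3009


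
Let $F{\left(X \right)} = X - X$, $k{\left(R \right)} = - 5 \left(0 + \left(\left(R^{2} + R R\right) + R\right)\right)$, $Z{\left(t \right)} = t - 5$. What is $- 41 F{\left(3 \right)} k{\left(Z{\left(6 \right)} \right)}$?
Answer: $0$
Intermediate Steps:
$Z{\left(t \right)} = -5 + t$
$k{\left(R \right)} = - 10 R^{2} - 5 R$ ($k{\left(R \right)} = - 5 \left(0 + \left(\left(R^{2} + R^{2}\right) + R\right)\right) = - 5 \left(0 + \left(2 R^{2} + R\right)\right) = - 5 \left(0 + \left(R + 2 R^{2}\right)\right) = - 5 \left(R + 2 R^{2}\right) = - 10 R^{2} - 5 R$)
$F{\left(X \right)} = 0$
$- 41 F{\left(3 \right)} k{\left(Z{\left(6 \right)} \right)} = \left(-41\right) 0 \left(- 5 \left(-5 + 6\right) \left(1 + 2 \left(-5 + 6\right)\right)\right) = 0 \left(\left(-5\right) 1 \left(1 + 2 \cdot 1\right)\right) = 0 \left(\left(-5\right) 1 \left(1 + 2\right)\right) = 0 \left(\left(-5\right) 1 \cdot 3\right) = 0 \left(-15\right) = 0$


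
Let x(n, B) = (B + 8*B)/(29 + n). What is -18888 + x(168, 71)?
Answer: -3720297/197 ≈ -18885.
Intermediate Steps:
x(n, B) = 9*B/(29 + n) (x(n, B) = (9*B)/(29 + n) = 9*B/(29 + n))
-18888 + x(168, 71) = -18888 + 9*71/(29 + 168) = -18888 + 9*71/197 = -18888 + 9*71*(1/197) = -18888 + 639/197 = -3720297/197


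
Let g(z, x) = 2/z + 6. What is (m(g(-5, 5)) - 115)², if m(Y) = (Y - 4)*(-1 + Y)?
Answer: 7241481/625 ≈ 11586.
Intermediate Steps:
g(z, x) = 6 + 2/z
m(Y) = (-1 + Y)*(-4 + Y) (m(Y) = (-4 + Y)*(-1 + Y) = (-1 + Y)*(-4 + Y))
(m(g(-5, 5)) - 115)² = ((4 + (6 + 2/(-5))² - 5*(6 + 2/(-5))) - 115)² = ((4 + (6 + 2*(-⅕))² - 5*(6 + 2*(-⅕))) - 115)² = ((4 + (6 - ⅖)² - 5*(6 - ⅖)) - 115)² = ((4 + (28/5)² - 5*28/5) - 115)² = ((4 + 784/25 - 28) - 115)² = (184/25 - 115)² = (-2691/25)² = 7241481/625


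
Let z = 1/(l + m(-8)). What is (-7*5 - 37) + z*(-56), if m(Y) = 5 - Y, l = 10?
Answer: -1712/23 ≈ -74.435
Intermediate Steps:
z = 1/23 (z = 1/(10 + (5 - 1*(-8))) = 1/(10 + (5 + 8)) = 1/(10 + 13) = 1/23 ≈ 0.043478)
(-7*5 - 37) + z*(-56) = (-7*5 - 37) + (1/23)*(-56) = (-35 - 37) - 56/23 = -72 - 56/23 = -1712/23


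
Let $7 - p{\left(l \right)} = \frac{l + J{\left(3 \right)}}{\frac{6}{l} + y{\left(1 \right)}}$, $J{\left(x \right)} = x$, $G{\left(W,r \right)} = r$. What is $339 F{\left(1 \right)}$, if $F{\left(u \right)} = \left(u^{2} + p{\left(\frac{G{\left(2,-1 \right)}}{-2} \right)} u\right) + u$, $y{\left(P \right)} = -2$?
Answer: $\frac{58647}{20} \approx 2932.4$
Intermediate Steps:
$p{\left(l \right)} = 7 - \frac{3 + l}{-2 + \frac{6}{l}}$ ($p{\left(l \right)} = 7 - \frac{l + 3}{\frac{6}{l} - 2} = 7 - \frac{3 + l}{-2 + \frac{6}{l}}$)
$F{\left(u \right)} = u^{2} + \frac{153 u}{20}$ ($F{\left(u \right)} = \left(u^{2} + \frac{42 - \left(- \frac{1}{-2}\right)^{2} - 17 \left(- \frac{1}{-2}\right)}{2 \left(3 - - \frac{1}{-2}\right)} u\right) + u = \left(u^{2} + \frac{42 - \left(\left(-1\right) \left(- \frac{1}{2}\right)\right)^{2} - 17 \left(\left(-1\right) \left(- \frac{1}{2}\right)\right)}{2 \left(3 - \left(-1\right) \left(- \frac{1}{2}\right)\right)} u\right) + u = \left(u^{2} + \frac{42 - \left(\frac{1}{2}\right)^{2} - \frac{17}{2}}{2 \left(3 - \frac{1}{2}\right)} u\right) + u = \left(u^{2} + \frac{42 - \frac{1}{4} - \frac{17}{2}}{2 \left(3 - \frac{1}{2}\right)} u\right) + u = \left(u^{2} + \frac{42 - \frac{1}{4} - \frac{17}{2}}{2 \cdot \frac{5}{2}} u\right) + u = \left(u^{2} + \frac{1}{2} \cdot \frac{2}{5} \cdot \frac{133}{4} u\right) + u = \left(u^{2} + \frac{133 u}{20}\right) + u = u^{2} + \frac{153 u}{20}$)
$339 F{\left(1 \right)} = 339 \cdot \frac{1}{20} \cdot 1 \left(153 + 20 \cdot 1\right) = 339 \cdot \frac{1}{20} \cdot 1 \left(153 + 20\right) = 339 \cdot \frac{1}{20} \cdot 1 \cdot 173 = 339 \cdot \frac{173}{20} = \frac{58647}{20}$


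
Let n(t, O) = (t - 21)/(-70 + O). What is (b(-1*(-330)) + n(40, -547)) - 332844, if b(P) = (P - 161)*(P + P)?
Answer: -136544587/617 ≈ -2.2130e+5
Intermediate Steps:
n(t, O) = (-21 + t)/(-70 + O)
b(P) = 2*P*(-161 + P) (b(P) = (-161 + P)*(2*P) = 2*P*(-161 + P))
(b(-1*(-330)) + n(40, -547)) - 332844 = (2*(-1*(-330))*(-161 - 1*(-330)) + (-21 + 40)/(-70 - 547)) - 332844 = (2*330*(-161 + 330) + 19/(-617)) - 332844 = (2*330*169 - 1/617*19) - 332844 = (111540 - 19/617) - 332844 = 68820161/617 - 332844 = -136544587/617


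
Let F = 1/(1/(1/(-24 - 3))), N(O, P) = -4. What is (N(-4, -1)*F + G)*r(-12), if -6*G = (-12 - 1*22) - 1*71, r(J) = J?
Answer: -1906/9 ≈ -211.78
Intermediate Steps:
F = -1/27 (F = 1/(1/(1/(-27))) = 1/(1/(-1/27)) = 1/(-27) = -1/27 ≈ -0.037037)
G = 35/2 (G = -((-12 - 1*22) - 1*71)/6 = -((-12 - 22) - 71)/6 = -(-34 - 71)/6 = -⅙*(-105) = 35/2 ≈ 17.500)
(N(-4, -1)*F + G)*r(-12) = (-4*(-1/27) + 35/2)*(-12) = (4/27 + 35/2)*(-12) = (953/54)*(-12) = -1906/9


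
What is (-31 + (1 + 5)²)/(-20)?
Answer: -¼ ≈ -0.25000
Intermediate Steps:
(-31 + (1 + 5)²)/(-20) = (-31 + 6²)*(-1/20) = (-31 + 36)*(-1/20) = 5*(-1/20) = -¼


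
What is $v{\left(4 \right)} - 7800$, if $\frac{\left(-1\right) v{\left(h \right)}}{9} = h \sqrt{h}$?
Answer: $-7872$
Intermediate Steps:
$v{\left(h \right)} = - 9 h^{\frac{3}{2}}$ ($v{\left(h \right)} = - 9 h \sqrt{h} = - 9 h^{\frac{3}{2}}$)
$v{\left(4 \right)} - 7800 = - 9 \cdot 4^{\frac{3}{2}} - 7800 = \left(-9\right) 8 - 7800 = -72 - 7800 = -7872$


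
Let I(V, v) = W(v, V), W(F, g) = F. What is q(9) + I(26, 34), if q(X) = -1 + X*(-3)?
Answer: 6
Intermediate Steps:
I(V, v) = v
q(X) = -1 - 3*X
q(9) + I(26, 34) = (-1 - 3*9) + 34 = (-1 - 27) + 34 = -28 + 34 = 6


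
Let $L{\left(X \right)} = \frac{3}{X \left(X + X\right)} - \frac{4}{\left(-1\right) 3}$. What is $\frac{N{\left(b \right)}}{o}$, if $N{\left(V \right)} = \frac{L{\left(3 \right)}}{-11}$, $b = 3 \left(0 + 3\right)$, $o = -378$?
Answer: $\frac{1}{2772} \approx 0.00036075$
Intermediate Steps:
$L{\left(X \right)} = \frac{4}{3} + \frac{3}{2 X^{2}}$ ($L{\left(X \right)} = \frac{3}{X 2 X} - \frac{4}{-3} = \frac{3}{2 X^{2}} - - \frac{4}{3} = 3 \frac{1}{2 X^{2}} + \frac{4}{3} = \frac{3}{2 X^{2}} + \frac{4}{3} = \frac{4}{3} + \frac{3}{2 X^{2}}$)
$b = 9$ ($b = 3 \cdot 3 = 9$)
$N{\left(V \right)} = - \frac{3}{22}$ ($N{\left(V \right)} = \frac{\frac{4}{3} + \frac{3}{2 \cdot 9}}{-11} = \left(\frac{4}{3} + \frac{3}{2} \cdot \frac{1}{9}\right) \left(- \frac{1}{11}\right) = \left(\frac{4}{3} + \frac{1}{6}\right) \left(- \frac{1}{11}\right) = \frac{3}{2} \left(- \frac{1}{11}\right) = - \frac{3}{22}$)
$\frac{N{\left(b \right)}}{o} = - \frac{3}{22 \left(-378\right)} = \left(- \frac{3}{22}\right) \left(- \frac{1}{378}\right) = \frac{1}{2772}$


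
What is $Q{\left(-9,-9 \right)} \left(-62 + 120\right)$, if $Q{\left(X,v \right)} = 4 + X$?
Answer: $-290$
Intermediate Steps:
$Q{\left(-9,-9 \right)} \left(-62 + 120\right) = \left(4 - 9\right) \left(-62 + 120\right) = \left(-5\right) 58 = -290$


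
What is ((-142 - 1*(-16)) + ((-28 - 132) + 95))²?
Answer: 36481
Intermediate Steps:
((-142 - 1*(-16)) + ((-28 - 132) + 95))² = ((-142 + 16) + (-160 + 95))² = (-126 - 65)² = (-191)² = 36481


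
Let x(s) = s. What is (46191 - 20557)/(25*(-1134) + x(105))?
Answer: -3662/4035 ≈ -0.90756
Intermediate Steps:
(46191 - 20557)/(25*(-1134) + x(105)) = (46191 - 20557)/(25*(-1134) + 105) = 25634/(-28350 + 105) = 25634/(-28245) = 25634*(-1/28245) = -3662/4035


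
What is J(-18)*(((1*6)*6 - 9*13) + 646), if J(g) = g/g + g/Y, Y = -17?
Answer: 19775/17 ≈ 1163.2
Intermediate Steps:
J(g) = 1 - g/17 (J(g) = g/g + g/(-17) = 1 + g*(-1/17) = 1 - g/17)
J(-18)*(((1*6)*6 - 9*13) + 646) = (1 - 1/17*(-18))*(((1*6)*6 - 9*13) + 646) = (1 + 18/17)*((6*6 - 117) + 646) = 35*((36 - 117) + 646)/17 = 35*(-81 + 646)/17 = (35/17)*565 = 19775/17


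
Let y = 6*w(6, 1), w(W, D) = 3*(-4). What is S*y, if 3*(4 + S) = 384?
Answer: -8928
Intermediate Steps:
w(W, D) = -12
S = 124 (S = -4 + (⅓)*384 = -4 + 128 = 124)
y = -72 (y = 6*(-12) = -72)
S*y = 124*(-72) = -8928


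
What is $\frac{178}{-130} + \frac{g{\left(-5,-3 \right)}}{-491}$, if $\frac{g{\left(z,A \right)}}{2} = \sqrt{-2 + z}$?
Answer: $- \frac{89}{65} - \frac{2 i \sqrt{7}}{491} \approx -1.3692 - 0.010777 i$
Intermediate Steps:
$g{\left(z,A \right)} = 2 \sqrt{-2 + z}$
$\frac{178}{-130} + \frac{g{\left(-5,-3 \right)}}{-491} = \frac{178}{-130} + \frac{2 \sqrt{-2 - 5}}{-491} = 178 \left(- \frac{1}{130}\right) + 2 \sqrt{-7} \left(- \frac{1}{491}\right) = - \frac{89}{65} + 2 i \sqrt{7} \left(- \frac{1}{491}\right) = - \frac{89}{65} - \frac{2 i \sqrt{7}}{491}$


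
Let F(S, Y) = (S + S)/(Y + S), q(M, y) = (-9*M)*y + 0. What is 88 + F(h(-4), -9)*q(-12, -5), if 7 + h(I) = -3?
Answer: -9128/19 ≈ -480.42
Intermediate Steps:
h(I) = -10 (h(I) = -7 - 3 = -10)
q(M, y) = -9*M*y (q(M, y) = -9*M*y + 0 = -9*M*y)
F(S, Y) = 2*S/(S + Y) (F(S, Y) = (2*S)/(S + Y) = 2*S/(S + Y))
88 + F(h(-4), -9)*q(-12, -5) = 88 + (2*(-10)/(-10 - 9))*(-9*(-12)*(-5)) = 88 + (2*(-10)/(-19))*(-540) = 88 + (2*(-10)*(-1/19))*(-540) = 88 + (20/19)*(-540) = 88 - 10800/19 = -9128/19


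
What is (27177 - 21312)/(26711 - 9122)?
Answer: 1955/5863 ≈ 0.33345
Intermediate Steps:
(27177 - 21312)/(26711 - 9122) = 5865/17589 = 5865*(1/17589) = 1955/5863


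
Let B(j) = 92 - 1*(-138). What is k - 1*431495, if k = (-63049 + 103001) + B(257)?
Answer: -391313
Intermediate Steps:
B(j) = 230 (B(j) = 92 + 138 = 230)
k = 40182 (k = (-63049 + 103001) + 230 = 39952 + 230 = 40182)
k - 1*431495 = 40182 - 1*431495 = 40182 - 431495 = -391313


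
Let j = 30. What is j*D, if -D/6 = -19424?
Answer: 3496320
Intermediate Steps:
D = 116544 (D = -6*(-19424) = 116544)
j*D = 30*116544 = 3496320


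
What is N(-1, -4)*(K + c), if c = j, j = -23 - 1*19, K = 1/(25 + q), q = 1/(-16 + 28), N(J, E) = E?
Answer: 50520/301 ≈ 167.84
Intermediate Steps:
q = 1/12 ≈ 0.083333
K = 12/301 (K = 1/(25 + 1/12) = 1/(301/12) = 12/301 ≈ 0.039867)
j = -42 (j = -23 - 19 = -42)
c = -42
N(-1, -4)*(K + c) = -4*(12/301 - 42) = -4*(-12630/301) = 50520/301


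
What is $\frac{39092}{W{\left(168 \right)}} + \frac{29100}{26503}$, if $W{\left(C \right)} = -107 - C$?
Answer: $- \frac{1028052776}{7288325} \approx -141.05$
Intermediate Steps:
$\frac{39092}{W{\left(168 \right)}} + \frac{29100}{26503} = \frac{39092}{-107 - 168} + \frac{29100}{26503} = \frac{39092}{-107 - 168} + 29100 \cdot \frac{1}{26503} = \frac{39092}{-275} + \frac{29100}{26503} = 39092 \left(- \frac{1}{275}\right) + \frac{29100}{26503} = - \frac{39092}{275} + \frac{29100}{26503} = - \frac{1028052776}{7288325}$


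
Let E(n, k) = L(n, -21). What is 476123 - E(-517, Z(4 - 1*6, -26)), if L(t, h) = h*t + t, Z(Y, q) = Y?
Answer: 465783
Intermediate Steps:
L(t, h) = t + h*t
E(n, k) = -20*n (E(n, k) = n*(1 - 21) = n*(-20) = -20*n)
476123 - E(-517, Z(4 - 1*6, -26)) = 476123 - (-20)*(-517) = 476123 - 1*10340 = 476123 - 10340 = 465783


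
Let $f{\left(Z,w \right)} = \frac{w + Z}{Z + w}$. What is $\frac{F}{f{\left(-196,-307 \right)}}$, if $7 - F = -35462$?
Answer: $35469$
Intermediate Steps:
$f{\left(Z,w \right)} = 1$ ($f{\left(Z,w \right)} = \frac{Z + w}{Z + w} = 1$)
$F = 35469$ ($F = 7 - -35462 = 7 + 35462 = 35469$)
$\frac{F}{f{\left(-196,-307 \right)}} = \frac{35469}{1} = 35469 \cdot 1 = 35469$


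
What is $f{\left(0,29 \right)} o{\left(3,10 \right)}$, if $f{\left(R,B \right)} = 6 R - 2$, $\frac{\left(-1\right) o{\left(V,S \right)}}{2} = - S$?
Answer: $-40$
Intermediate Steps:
$o{\left(V,S \right)} = 2 S$ ($o{\left(V,S \right)} = - 2 \left(- S\right) = 2 S$)
$f{\left(R,B \right)} = -2 + 6 R$ ($f{\left(R,B \right)} = 6 R - 2 = -2 + 6 R$)
$f{\left(0,29 \right)} o{\left(3,10 \right)} = \left(-2 + 6 \cdot 0\right) 2 \cdot 10 = \left(-2 + 0\right) 20 = \left(-2\right) 20 = -40$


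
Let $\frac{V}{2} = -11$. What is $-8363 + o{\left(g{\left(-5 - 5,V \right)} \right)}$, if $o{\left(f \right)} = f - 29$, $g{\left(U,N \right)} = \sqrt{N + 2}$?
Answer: $-8392 + 2 i \sqrt{5} \approx -8392.0 + 4.4721 i$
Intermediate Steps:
$V = -22$ ($V = 2 \left(-11\right) = -22$)
$g{\left(U,N \right)} = \sqrt{2 + N}$
$o{\left(f \right)} = -29 + f$
$-8363 + o{\left(g{\left(-5 - 5,V \right)} \right)} = -8363 - \left(29 - \sqrt{2 - 22}\right) = -8363 - \left(29 - \sqrt{-20}\right) = -8363 - \left(29 - 2 i \sqrt{5}\right) = -8392 + 2 i \sqrt{5}$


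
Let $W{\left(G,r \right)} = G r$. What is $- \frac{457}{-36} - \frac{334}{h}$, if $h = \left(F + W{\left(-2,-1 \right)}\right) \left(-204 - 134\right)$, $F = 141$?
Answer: $\frac{11050331}{870012} \approx 12.701$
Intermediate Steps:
$h = -48334$ ($h = \left(141 - -2\right) \left(-204 - 134\right) = \left(141 + 2\right) \left(-338\right) = 143 \left(-338\right) = -48334$)
$- \frac{457}{-36} - \frac{334}{h} = - \frac{457}{-36} - \frac{334}{-48334} = \left(-457\right) \left(- \frac{1}{36}\right) - - \frac{167}{24167} = \frac{457}{36} + \frac{167}{24167} = \frac{11050331}{870012}$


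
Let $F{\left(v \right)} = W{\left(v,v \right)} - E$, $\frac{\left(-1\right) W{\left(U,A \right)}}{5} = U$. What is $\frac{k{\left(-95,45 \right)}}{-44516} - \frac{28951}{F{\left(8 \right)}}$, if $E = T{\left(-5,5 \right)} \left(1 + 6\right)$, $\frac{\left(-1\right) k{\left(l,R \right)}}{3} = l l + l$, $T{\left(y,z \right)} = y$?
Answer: $\frac{644458333}{111290} \approx 5790.8$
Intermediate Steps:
$W{\left(U,A \right)} = - 5 U$
$k{\left(l,R \right)} = - 3 l - 3 l^{2}$ ($k{\left(l,R \right)} = - 3 \left(l l + l\right) = - 3 \left(l^{2} + l\right) = - 3 \left(l + l^{2}\right) = - 3 l - 3 l^{2}$)
$E = -35$ ($E = - 5 \left(1 + 6\right) = \left(-5\right) 7 = -35$)
$F{\left(v \right)} = 35 - 5 v$ ($F{\left(v \right)} = - 5 v - -35 = - 5 v + 35 = 35 - 5 v$)
$\frac{k{\left(-95,45 \right)}}{-44516} - \frac{28951}{F{\left(8 \right)}} = \frac{\left(-3\right) \left(-95\right) \left(1 - 95\right)}{-44516} - \frac{28951}{35 - 40} = \left(-3\right) \left(-95\right) \left(-94\right) \left(- \frac{1}{44516}\right) - \frac{28951}{35 - 40} = \left(-26790\right) \left(- \frac{1}{44516}\right) - \frac{28951}{-5} = \frac{13395}{22258} - - \frac{28951}{5} = \frac{13395}{22258} + \frac{28951}{5} = \frac{644458333}{111290}$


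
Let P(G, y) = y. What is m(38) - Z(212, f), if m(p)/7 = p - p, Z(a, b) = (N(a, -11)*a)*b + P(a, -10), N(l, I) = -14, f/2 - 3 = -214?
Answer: -1252486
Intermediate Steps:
f = -422 (f = 6 + 2*(-214) = 6 - 428 = -422)
Z(a, b) = -10 - 14*a*b (Z(a, b) = (-14*a)*b - 10 = -14*a*b - 10 = -10 - 14*a*b)
m(p) = 0 (m(p) = 7*(p - p) = 7*0 = 0)
m(38) - Z(212, f) = 0 - (-10 - 14*212*(-422)) = 0 - (-10 + 1252496) = 0 - 1*1252486 = 0 - 1252486 = -1252486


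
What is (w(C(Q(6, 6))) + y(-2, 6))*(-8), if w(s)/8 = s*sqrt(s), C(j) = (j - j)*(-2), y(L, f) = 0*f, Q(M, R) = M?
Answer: 0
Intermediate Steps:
y(L, f) = 0
C(j) = 0 (C(j) = 0*(-2) = 0)
w(s) = 8*s**(3/2) (w(s) = 8*(s*sqrt(s)) = 8*s**(3/2))
(w(C(Q(6, 6))) + y(-2, 6))*(-8) = (8*0**(3/2) + 0)*(-8) = (8*0 + 0)*(-8) = (0 + 0)*(-8) = 0*(-8) = 0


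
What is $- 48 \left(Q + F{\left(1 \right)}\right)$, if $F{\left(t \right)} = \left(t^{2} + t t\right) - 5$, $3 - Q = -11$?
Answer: $-528$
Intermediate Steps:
$Q = 14$ ($Q = 3 - -11 = 3 + 11 = 14$)
$F{\left(t \right)} = -5 + 2 t^{2}$ ($F{\left(t \right)} = \left(t^{2} + t^{2}\right) - 5 = 2 t^{2} - 5 = -5 + 2 t^{2}$)
$- 48 \left(Q + F{\left(1 \right)}\right) = - 48 \left(14 - \left(5 - 2 \cdot 1^{2}\right)\right) = - 48 \left(14 + \left(-5 + 2 \cdot 1\right)\right) = - 48 \left(14 + \left(-5 + 2\right)\right) = - 48 \left(14 - 3\right) = \left(-48\right) 11 = -528$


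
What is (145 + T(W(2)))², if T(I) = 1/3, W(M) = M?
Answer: 190096/9 ≈ 21122.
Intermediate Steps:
T(I) = ⅓
(145 + T(W(2)))² = (145 + ⅓)² = (436/3)² = 190096/9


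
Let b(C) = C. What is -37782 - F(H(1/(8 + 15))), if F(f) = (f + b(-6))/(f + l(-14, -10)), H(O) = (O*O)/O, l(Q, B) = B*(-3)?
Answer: -26107225/691 ≈ -37782.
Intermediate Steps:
l(Q, B) = -3*B
H(O) = O (H(O) = O**2/O = O)
F(f) = (-6 + f)/(30 + f) (F(f) = (f - 6)/(f - 3*(-10)) = (-6 + f)/(f + 30) = (-6 + f)/(30 + f))
-37782 - F(H(1/(8 + 15))) = -37782 - (-6 + 1/(8 + 15))/(30 + 1/(8 + 15)) = -37782 - (-6 + 1/23)/(30 + 1/23) = -37782 - (-137)/(691/23*23) = -37782 - 23*(-137)/(691*23) = -37782 - 1*(-137/691) = -37782 + 137/691 = -26107225/691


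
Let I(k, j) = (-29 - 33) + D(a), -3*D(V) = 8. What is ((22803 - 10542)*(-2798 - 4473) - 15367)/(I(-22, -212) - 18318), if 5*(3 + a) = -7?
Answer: 133747647/27574 ≈ 4850.5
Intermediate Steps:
a = -22/5 (a = -3 + (⅕)*(-7) = -3 - 7/5 = -22/5 ≈ -4.4000)
D(V) = -8/3 (D(V) = -⅓*8 = -8/3)
I(k, j) = -194/3 (I(k, j) = (-29 - 33) - 8/3 = -62 - 8/3 = -194/3)
((22803 - 10542)*(-2798 - 4473) - 15367)/(I(-22, -212) - 18318) = ((22803 - 10542)*(-2798 - 4473) - 15367)/(-194/3 - 18318) = (12261*(-7271) - 15367)/(-55148/3) = (-89149731 - 15367)*(-3/55148) = -89165098*(-3/55148) = 133747647/27574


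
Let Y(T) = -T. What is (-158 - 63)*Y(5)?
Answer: 1105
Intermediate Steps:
(-158 - 63)*Y(5) = (-158 - 63)*(-1*5) = -221*(-5) = 1105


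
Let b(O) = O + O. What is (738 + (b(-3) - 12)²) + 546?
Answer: 1608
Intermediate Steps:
b(O) = 2*O
(738 + (b(-3) - 12)²) + 546 = (738 + (2*(-3) - 12)²) + 546 = (738 + (-6 - 12)²) + 546 = (738 + (-18)²) + 546 = (738 + 324) + 546 = 1062 + 546 = 1608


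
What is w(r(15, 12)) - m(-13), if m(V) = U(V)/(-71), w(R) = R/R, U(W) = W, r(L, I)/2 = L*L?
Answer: 58/71 ≈ 0.81690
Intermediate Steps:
r(L, I) = 2*L² (r(L, I) = 2*(L*L) = 2*L²)
w(R) = 1
m(V) = -V/71 (m(V) = V/(-71) = V*(-1/71) = -V/71)
w(r(15, 12)) - m(-13) = 1 - (-1)*(-13)/71 = 1 - 1*13/71 = 1 - 13/71 = 58/71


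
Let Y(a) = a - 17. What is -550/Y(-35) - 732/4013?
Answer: 1084543/104338 ≈ 10.395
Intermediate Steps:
Y(a) = -17 + a
-550/Y(-35) - 732/4013 = -550/(-17 - 35) - 732/4013 = -550/(-52) - 732*1/4013 = -550*(-1/52) - 732/4013 = 275/26 - 732/4013 = 1084543/104338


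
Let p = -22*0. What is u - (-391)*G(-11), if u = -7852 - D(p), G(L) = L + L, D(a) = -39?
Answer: -16415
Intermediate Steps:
p = 0
G(L) = 2*L
u = -7813 (u = -7852 - 1*(-39) = -7852 + 39 = -7813)
u - (-391)*G(-11) = -7813 - (-391)*2*(-11) = -7813 - (-391)*(-22) = -7813 - 1*8602 = -7813 - 8602 = -16415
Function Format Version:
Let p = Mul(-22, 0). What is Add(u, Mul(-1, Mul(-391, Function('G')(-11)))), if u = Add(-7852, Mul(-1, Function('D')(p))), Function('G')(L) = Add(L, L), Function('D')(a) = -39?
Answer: -16415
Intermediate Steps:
p = 0
Function('G')(L) = Mul(2, L)
u = -7813 (u = Add(-7852, Mul(-1, -39)) = Add(-7852, 39) = -7813)
Add(u, Mul(-1, Mul(-391, Function('G')(-11)))) = Add(-7813, Mul(-1, Mul(-391, Mul(2, -11)))) = Add(-7813, Mul(-1, Mul(-391, -22))) = Add(-7813, Mul(-1, 8602)) = Add(-7813, -8602) = -16415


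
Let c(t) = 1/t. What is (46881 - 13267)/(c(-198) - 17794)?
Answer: -6655572/3523213 ≈ -1.8891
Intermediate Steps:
(46881 - 13267)/(c(-198) - 17794) = (46881 - 13267)/(1/(-198) - 17794) = 33614/(-1/198 - 17794) = 33614/(-3523213/198) = 33614*(-198/3523213) = -6655572/3523213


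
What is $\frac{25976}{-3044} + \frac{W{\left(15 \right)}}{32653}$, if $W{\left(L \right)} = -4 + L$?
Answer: $- \frac{212040211}{24848933} \approx -8.5332$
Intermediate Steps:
$\frac{25976}{-3044} + \frac{W{\left(15 \right)}}{32653} = \frac{25976}{-3044} + \frac{-4 + 15}{32653} = 25976 \left(- \frac{1}{3044}\right) + 11 \cdot \frac{1}{32653} = - \frac{6494}{761} + \frac{11}{32653} = - \frac{212040211}{24848933}$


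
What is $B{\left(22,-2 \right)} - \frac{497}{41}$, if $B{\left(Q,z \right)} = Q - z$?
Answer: $\frac{487}{41} \approx 11.878$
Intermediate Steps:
$B{\left(22,-2 \right)} - \frac{497}{41} = \left(22 - -2\right) - \frac{497}{41} = \left(22 + 2\right) - \frac{497}{41} = 24 - \frac{497}{41} = \frac{487}{41}$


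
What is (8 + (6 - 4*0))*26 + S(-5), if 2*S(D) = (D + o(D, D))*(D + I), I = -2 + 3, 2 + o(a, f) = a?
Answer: 388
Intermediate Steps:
o(a, f) = -2 + a
I = 1
S(D) = (1 + D)*(-2 + 2*D)/2 (S(D) = ((D + (-2 + D))*(D + 1))/2 = ((-2 + 2*D)*(1 + D))/2 = ((1 + D)*(-2 + 2*D))/2 = (1 + D)*(-2 + 2*D)/2)
(8 + (6 - 4*0))*26 + S(-5) = (8 + (6 - 4*0))*26 + (-1 + (-5)**2) = (8 + (6 + 0))*26 + (-1 + 25) = (8 + 6)*26 + 24 = 14*26 + 24 = 364 + 24 = 388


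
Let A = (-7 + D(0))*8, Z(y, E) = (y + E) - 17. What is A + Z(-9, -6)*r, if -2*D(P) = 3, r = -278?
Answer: 8828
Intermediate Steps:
Z(y, E) = -17 + E + y (Z(y, E) = (E + y) - 17 = -17 + E + y)
D(P) = -3/2 (D(P) = -½*3 = -3/2)
A = -68 (A = (-7 - 3/2)*8 = -17/2*8 = -68)
A + Z(-9, -6)*r = -68 + (-17 - 6 - 9)*(-278) = -68 - 32*(-278) = -68 + 8896 = 8828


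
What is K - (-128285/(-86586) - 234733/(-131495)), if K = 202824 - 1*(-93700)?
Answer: 3376074191353067/11385626070 ≈ 2.9652e+5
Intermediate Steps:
K = 296524 (K = 202824 + 93700 = 296524)
K - (-128285/(-86586) - 234733/(-131495)) = 296524 - (-128285/(-86586) - 234733/(-131495)) = 296524 - (-128285*(-1/86586) - 234733*(-1/131495)) = 296524 - (128285/86586 + 234733/131495) = 296524 - 1*37193427613/11385626070 = 296524 - 37193427613/11385626070 = 3376074191353067/11385626070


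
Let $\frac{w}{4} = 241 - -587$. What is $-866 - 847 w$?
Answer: $-2806130$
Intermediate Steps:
$w = 3312$ ($w = 4 \left(241 - -587\right) = 4 \left(241 + 587\right) = 4 \cdot 828 = 3312$)
$-866 - 847 w = -866 - 2805264 = -2806130$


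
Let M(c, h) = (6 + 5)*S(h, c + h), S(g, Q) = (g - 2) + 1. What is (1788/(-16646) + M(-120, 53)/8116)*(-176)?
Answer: 109777712/16887367 ≈ 6.5006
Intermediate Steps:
S(g, Q) = -1 + g (S(g, Q) = (-2 + g) + 1 = -1 + g)
M(c, h) = -11 + 11*h (M(c, h) = (6 + 5)*(-1 + h) = 11*(-1 + h) = -11 + 11*h)
(1788/(-16646) + M(-120, 53)/8116)*(-176) = (1788/(-16646) + (-11 + 11*53)/8116)*(-176) = (1788*(-1/16646) + (-11 + 583)*(1/8116))*(-176) = (-894/8323 + 572*(1/8116))*(-176) = (-894/8323 + 143/2029)*(-176) = -623737/16887367*(-176) = 109777712/16887367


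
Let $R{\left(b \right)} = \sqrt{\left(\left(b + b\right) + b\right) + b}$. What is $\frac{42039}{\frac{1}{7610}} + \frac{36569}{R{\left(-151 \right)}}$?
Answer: $319916790 - \frac{36569 i \sqrt{151}}{302} \approx 3.1992 \cdot 10^{8} - 1488.0 i$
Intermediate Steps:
$R{\left(b \right)} = 2 \sqrt{b}$ ($R{\left(b \right)} = \sqrt{\left(2 b + b\right) + b} = \sqrt{3 b + b} = \sqrt{4 b} = 2 \sqrt{b}$)
$\frac{42039}{\frac{1}{7610}} + \frac{36569}{R{\left(-151 \right)}} = \frac{42039}{\frac{1}{7610}} + \frac{36569}{2 \sqrt{-151}} = 42039 \frac{1}{\frac{1}{7610}} + \frac{36569}{2 i \sqrt{151}} = 42039 \cdot 7610 + \frac{36569}{2 i \sqrt{151}} = 319916790 + 36569 \left(- \frac{i \sqrt{151}}{302}\right) = 319916790 - \frac{36569 i \sqrt{151}}{302}$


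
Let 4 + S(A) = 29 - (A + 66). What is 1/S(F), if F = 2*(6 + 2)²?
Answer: -1/169 ≈ -0.0059172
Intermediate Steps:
F = 128 (F = 2*8² = 2*64 = 128)
S(A) = -41 - A (S(A) = -4 + (29 - (A + 66)) = -4 + (29 - (66 + A)) = -4 + (29 + (-66 - A)) = -4 + (-37 - A) = -41 - A)
1/S(F) = 1/(-41 - 1*128) = 1/(-41 - 128) = 1/(-169) = -1/169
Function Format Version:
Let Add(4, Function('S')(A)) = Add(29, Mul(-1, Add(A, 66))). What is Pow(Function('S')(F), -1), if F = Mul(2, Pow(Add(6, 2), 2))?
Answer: Rational(-1, 169) ≈ -0.0059172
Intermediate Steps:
F = 128 (F = Mul(2, Pow(8, 2)) = Mul(2, 64) = 128)
Function('S')(A) = Add(-41, Mul(-1, A)) (Function('S')(A) = Add(-4, Add(29, Mul(-1, Add(A, 66)))) = Add(-4, Add(29, Mul(-1, Add(66, A)))) = Add(-4, Add(29, Add(-66, Mul(-1, A)))) = Add(-4, Add(-37, Mul(-1, A))) = Add(-41, Mul(-1, A)))
Pow(Function('S')(F), -1) = Pow(Add(-41, Mul(-1, 128)), -1) = Pow(Add(-41, -128), -1) = Pow(-169, -1) = Rational(-1, 169)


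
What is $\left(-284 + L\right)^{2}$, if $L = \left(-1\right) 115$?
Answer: $159201$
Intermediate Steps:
$L = -115$
$\left(-284 + L\right)^{2} = \left(-284 - 115\right)^{2} = \left(-399\right)^{2} = 159201$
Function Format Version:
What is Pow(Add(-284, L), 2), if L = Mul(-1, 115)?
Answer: 159201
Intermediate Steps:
L = -115
Pow(Add(-284, L), 2) = Pow(Add(-284, -115), 2) = Pow(-399, 2) = 159201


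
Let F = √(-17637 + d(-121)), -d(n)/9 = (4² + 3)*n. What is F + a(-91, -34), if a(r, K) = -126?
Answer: -126 + √3054 ≈ -70.737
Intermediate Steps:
d(n) = -171*n (d(n) = -9*(4² + 3)*n = -9*(16 + 3)*n = -171*n)
F = √3054 (F = √(-17637 - 171*(-121)) = √(-17637 + 20691) = √3054 ≈ 55.263)
F + a(-91, -34) = √3054 - 126 = -126 + √3054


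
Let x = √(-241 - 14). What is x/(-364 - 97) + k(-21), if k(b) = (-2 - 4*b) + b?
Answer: 61 - I*√255/461 ≈ 61.0 - 0.034639*I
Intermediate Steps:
x = I*√255 (x = √(-255) = I*√255 ≈ 15.969*I)
k(b) = -2 - 3*b
x/(-364 - 97) + k(-21) = (I*√255)/(-364 - 97) + (-2 - 3*(-21)) = (I*√255)/(-461) + (-2 + 63) = (I*√255)*(-1/461) + 61 = -I*√255/461 + 61 = 61 - I*√255/461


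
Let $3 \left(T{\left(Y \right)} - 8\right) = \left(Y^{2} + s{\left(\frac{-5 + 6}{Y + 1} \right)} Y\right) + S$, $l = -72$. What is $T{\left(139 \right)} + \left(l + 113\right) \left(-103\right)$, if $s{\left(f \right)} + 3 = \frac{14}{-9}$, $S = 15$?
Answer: $\frac{54520}{27} \approx 2019.3$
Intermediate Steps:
$s{\left(f \right)} = - \frac{41}{9}$ ($s{\left(f \right)} = -3 + \frac{14}{-9} = -3 + 14 \left(- \frac{1}{9}\right) = -3 - \frac{14}{9} = - \frac{41}{9}$)
$T{\left(Y \right)} = 13 - \frac{41 Y}{27} + \frac{Y^{2}}{3}$ ($T{\left(Y \right)} = 8 + \frac{\left(Y^{2} - \frac{41 Y}{9}\right) + 15}{3} = 8 + \frac{15 + Y^{2} - \frac{41 Y}{9}}{3} = 8 + \left(5 - \frac{41 Y}{27} + \frac{Y^{2}}{3}\right) = 13 - \frac{41 Y}{27} + \frac{Y^{2}}{3}$)
$T{\left(139 \right)} + \left(l + 113\right) \left(-103\right) = \left(13 - \frac{5699}{27} + \frac{139^{2}}{3}\right) + \left(-72 + 113\right) \left(-103\right) = \left(13 - \frac{5699}{27} + \frac{1}{3} \cdot 19321\right) + 41 \left(-103\right) = \left(13 - \frac{5699}{27} + \frac{19321}{3}\right) - 4223 = \frac{168541}{27} - 4223 = \frac{54520}{27}$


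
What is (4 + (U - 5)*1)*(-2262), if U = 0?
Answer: 2262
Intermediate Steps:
(4 + (U - 5)*1)*(-2262) = (4 + (0 - 5)*1)*(-2262) = (4 - 5*1)*(-2262) = (4 - 5)*(-2262) = -1*(-2262) = 2262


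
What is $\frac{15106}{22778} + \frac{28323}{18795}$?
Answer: $\frac{22120442}{10193155} \approx 2.1701$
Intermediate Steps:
$\frac{15106}{22778} + \frac{28323}{18795} = 15106 \cdot \frac{1}{22778} + 28323 \cdot \frac{1}{18795} = \frac{1079}{1627} + \frac{9441}{6265} = \frac{22120442}{10193155}$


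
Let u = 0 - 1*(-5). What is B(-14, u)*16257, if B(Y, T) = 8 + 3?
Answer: 178827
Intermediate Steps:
u = 5 (u = 0 + 5 = 5)
B(Y, T) = 11
B(-14, u)*16257 = 11*16257 = 178827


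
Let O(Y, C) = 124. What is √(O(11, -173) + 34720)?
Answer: 2*√8711 ≈ 186.67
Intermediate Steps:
√(O(11, -173) + 34720) = √(124 + 34720) = √34844 = 2*√8711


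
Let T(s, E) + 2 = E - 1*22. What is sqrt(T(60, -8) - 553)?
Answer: 3*I*sqrt(65) ≈ 24.187*I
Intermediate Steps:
T(s, E) = -24 + E (T(s, E) = -2 + (E - 1*22) = -2 + (E - 22) = -2 + (-22 + E) = -24 + E)
sqrt(T(60, -8) - 553) = sqrt((-24 - 8) - 553) = sqrt(-32 - 553) = sqrt(-585) = 3*I*sqrt(65)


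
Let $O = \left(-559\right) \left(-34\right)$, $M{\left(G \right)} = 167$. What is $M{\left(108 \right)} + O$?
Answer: $19173$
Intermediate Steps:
$O = 19006$
$M{\left(108 \right)} + O = 167 + 19006 = 19173$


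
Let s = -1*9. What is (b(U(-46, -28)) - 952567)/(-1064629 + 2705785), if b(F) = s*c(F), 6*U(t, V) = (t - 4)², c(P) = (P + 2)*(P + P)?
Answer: -1364189/547052 ≈ -2.4937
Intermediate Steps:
c(P) = 2*P*(2 + P) (c(P) = (2 + P)*(2*P) = 2*P*(2 + P))
s = -9
U(t, V) = (-4 + t)²/6 (U(t, V) = (t - 4)²/6 = (-4 + t)²/6)
b(F) = -18*F*(2 + F)
(b(U(-46, -28)) - 952567)/(-1064629 + 2705785) = (-18*(-4 - 46)²/6*(2 + (-4 - 46)²/6) - 952567)/(-1064629 + 2705785) = (-18*(⅙)*(-50)²*(2 + (⅙)*(-50)²) - 952567)/1641156 = (-18*(⅙)*2500*(2 + (⅙)*2500) - 952567)*(1/1641156) = (-18*1250/3*(2 + 1250/3) - 952567)*(1/1641156) = (-18*1250/3*1256/3 - 952567)*(1/1641156) = (-3140000 - 952567)*(1/1641156) = -4092567*1/1641156 = -1364189/547052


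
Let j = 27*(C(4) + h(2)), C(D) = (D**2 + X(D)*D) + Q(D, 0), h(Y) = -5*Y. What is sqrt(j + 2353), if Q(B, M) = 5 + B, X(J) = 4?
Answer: sqrt(3190) ≈ 56.480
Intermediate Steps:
C(D) = 5 + D**2 + 5*D (C(D) = (D**2 + 4*D) + (5 + D) = 5 + D**2 + 5*D)
j = 837 (j = 27*((5 + 4**2 + 5*4) - 5*2) = 27*((5 + 16 + 20) - 10) = 27*(41 - 10) = 27*31 = 837)
sqrt(j + 2353) = sqrt(837 + 2353) = sqrt(3190)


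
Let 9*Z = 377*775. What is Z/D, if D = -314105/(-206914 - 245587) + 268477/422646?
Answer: 2660847987939050/108960571203 ≈ 24420.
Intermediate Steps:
D = 36320190401/27321105378 (D = -314105/(-452501) + 268477*(1/422646) = -314105*(-1/452501) + 268477/422646 = 314105/452501 + 268477/422646 = 36320190401/27321105378 ≈ 1.3294)
Z = 292175/9 (Z = (377*775)/9 = (⅑)*292175 = 292175/9 ≈ 32464.)
Z/D = 292175/(9*(36320190401/27321105378)) = (292175/9)*(27321105378/36320190401) = 2660847987939050/108960571203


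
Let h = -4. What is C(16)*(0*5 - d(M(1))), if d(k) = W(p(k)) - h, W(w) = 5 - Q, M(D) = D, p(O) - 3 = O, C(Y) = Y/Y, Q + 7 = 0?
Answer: -16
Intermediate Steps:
Q = -7 (Q = -7 + 0 = -7)
C(Y) = 1
p(O) = 3 + O
W(w) = 12 (W(w) = 5 - 1*(-7) = 5 + 7 = 12)
d(k) = 16 (d(k) = 12 - 1*(-4) = 12 + 4 = 16)
C(16)*(0*5 - d(M(1))) = 1*(0*5 - 1*16) = 1*(0 - 16) = 1*(-16) = -16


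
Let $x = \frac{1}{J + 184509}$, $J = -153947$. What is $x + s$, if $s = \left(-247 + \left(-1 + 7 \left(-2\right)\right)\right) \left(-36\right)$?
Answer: $\frac{288260785}{30562} \approx 9432.0$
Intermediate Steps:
$s = 9432$ ($s = \left(-247 - 15\right) \left(-36\right) = \left(-262\right) \left(-36\right) = 9432$)
$x = \frac{1}{30562}$ ($x = \frac{1}{-153947 + 184509} = \frac{1}{30562} \approx 3.272 \cdot 10^{-5}$)
$x + s = \frac{1}{30562} + 9432 = \frac{288260785}{30562}$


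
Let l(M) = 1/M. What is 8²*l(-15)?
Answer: -64/15 ≈ -4.2667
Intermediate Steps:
8²*l(-15) = 8²/(-15) = 64*(-1/15) = -64/15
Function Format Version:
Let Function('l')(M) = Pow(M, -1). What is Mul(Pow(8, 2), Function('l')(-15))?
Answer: Rational(-64, 15) ≈ -4.2667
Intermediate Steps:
Mul(Pow(8, 2), Function('l')(-15)) = Mul(Pow(8, 2), Pow(-15, -1)) = Mul(64, Rational(-1, 15)) = Rational(-64, 15)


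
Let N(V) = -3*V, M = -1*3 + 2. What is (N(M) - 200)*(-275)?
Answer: 54175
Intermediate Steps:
M = -1 (M = -3 + 2 = -1)
(N(M) - 200)*(-275) = (-3*(-1) - 200)*(-275) = (3 - 200)*(-275) = -197*(-275) = 54175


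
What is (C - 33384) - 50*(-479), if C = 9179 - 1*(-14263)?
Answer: 14008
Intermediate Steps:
C = 23442 (C = 9179 + 14263 = 23442)
(C - 33384) - 50*(-479) = (23442 - 33384) - 50*(-479) = -9942 + 23950 = 14008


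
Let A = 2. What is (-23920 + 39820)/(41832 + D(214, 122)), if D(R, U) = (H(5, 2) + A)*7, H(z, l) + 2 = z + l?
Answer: 15900/41881 ≈ 0.37965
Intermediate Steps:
H(z, l) = -2 + l + z (H(z, l) = -2 + (z + l) = -2 + (l + z) = -2 + l + z)
D(R, U) = 49 (D(R, U) = ((-2 + 2 + 5) + 2)*7 = (5 + 2)*7 = 7*7 = 49)
(-23920 + 39820)/(41832 + D(214, 122)) = (-23920 + 39820)/(41832 + 49) = 15900/41881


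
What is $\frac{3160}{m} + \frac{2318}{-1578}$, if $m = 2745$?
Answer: $- \frac{45881}{144387} \approx -0.31776$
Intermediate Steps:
$\frac{3160}{m} + \frac{2318}{-1578} = \frac{3160}{2745} + \frac{2318}{-1578} = 3160 \cdot \frac{1}{2745} + 2318 \left(- \frac{1}{1578}\right) = \frac{632}{549} - \frac{1159}{789} = - \frac{45881}{144387}$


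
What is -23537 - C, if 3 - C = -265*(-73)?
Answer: -4195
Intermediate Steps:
C = -19342 (C = 3 - (-265)*(-73) = 3 - 1*19345 = 3 - 19345 = -19342)
-23537 - C = -23537 - 1*(-19342) = -23537 + 19342 = -4195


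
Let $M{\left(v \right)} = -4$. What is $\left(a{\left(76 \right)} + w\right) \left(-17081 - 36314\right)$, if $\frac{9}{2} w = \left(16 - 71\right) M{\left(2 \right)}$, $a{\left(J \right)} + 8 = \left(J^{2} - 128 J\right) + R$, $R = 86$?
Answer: $\frac{1838176270}{9} \approx 2.0424 \cdot 10^{8}$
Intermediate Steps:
$a{\left(J \right)} = 78 + J^{2} - 128 J$ ($a{\left(J \right)} = -8 + \left(\left(J^{2} - 128 J\right) + 86\right) = -8 + \left(86 + J^{2} - 128 J\right) = 78 + J^{2} - 128 J$)
$w = \frac{440}{9}$ ($w = \frac{2 \left(16 - 71\right) \left(-4\right)}{9} = \frac{2 \left(\left(-55\right) \left(-4\right)\right)}{9} = \frac{2}{9} \cdot 220 = \frac{440}{9} \approx 48.889$)
$\left(a{\left(76 \right)} + w\right) \left(-17081 - 36314\right) = \left(\left(78 + 76^{2} - 9728\right) + \frac{440}{9}\right) \left(-17081 - 36314\right) = \left(\left(78 + 5776 - 9728\right) + \frac{440}{9}\right) \left(-53395\right) = \left(-3874 + \frac{440}{9}\right) \left(-53395\right) = \left(- \frac{34426}{9}\right) \left(-53395\right) = \frac{1838176270}{9}$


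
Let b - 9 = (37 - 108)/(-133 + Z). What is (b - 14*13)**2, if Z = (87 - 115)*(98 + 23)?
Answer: 370956519844/12397441 ≈ 29922.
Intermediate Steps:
Z = -3388 (Z = -28*121 = -3388)
b = 31760/3521 (b = 9 + (37 - 108)/(-133 - 3388) = 9 - 71/(-3521) = 9 - 71*(-1/3521) = 9 + 71/3521 = 31760/3521 ≈ 9.0202)
(b - 14*13)**2 = (31760/3521 - 14*13)**2 = (31760/3521 - 182)**2 = (-609062/3521)**2 = 370956519844/12397441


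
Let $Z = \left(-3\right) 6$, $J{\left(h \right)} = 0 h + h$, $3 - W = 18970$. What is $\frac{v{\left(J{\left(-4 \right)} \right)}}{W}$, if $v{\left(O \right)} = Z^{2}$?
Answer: $- \frac{324}{18967} \approx -0.017082$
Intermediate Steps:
$W = -18967$ ($W = 3 - 18970 = -18967$)
$J{\left(h \right)} = h$ ($J{\left(h \right)} = 0 + h = h$)
$Z = -18$
$v{\left(O \right)} = 324$ ($v{\left(O \right)} = \left(-18\right)^{2} = 324$)
$\frac{v{\left(J{\left(-4 \right)} \right)}}{W} = \frac{324}{-18967} = 324 \left(- \frac{1}{18967}\right) = - \frac{324}{18967}$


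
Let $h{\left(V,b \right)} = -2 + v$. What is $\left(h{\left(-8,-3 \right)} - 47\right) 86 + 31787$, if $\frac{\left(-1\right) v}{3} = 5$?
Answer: $26283$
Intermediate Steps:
$v = -15$ ($v = \left(-3\right) 5 = -15$)
$h{\left(V,b \right)} = -17$ ($h{\left(V,b \right)} = -2 - 15 = -17$)
$\left(h{\left(-8,-3 \right)} - 47\right) 86 + 31787 = \left(-17 - 47\right) 86 + 31787 = \left(-64\right) 86 + 31787 = -5504 + 31787 = 26283$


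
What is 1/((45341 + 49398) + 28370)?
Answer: 1/123109 ≈ 8.1229e-6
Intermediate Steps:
1/((45341 + 49398) + 28370) = 1/(94739 + 28370) = 1/123109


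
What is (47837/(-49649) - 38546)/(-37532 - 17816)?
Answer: 1913818191/2747972852 ≈ 0.69645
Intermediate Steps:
(47837/(-49649) - 38546)/(-37532 - 17816) = (47837*(-1/49649) - 38546)/(-55348) = (-47837/49649 - 38546)*(-1/55348) = -1913818191/49649*(-1/55348) = 1913818191/2747972852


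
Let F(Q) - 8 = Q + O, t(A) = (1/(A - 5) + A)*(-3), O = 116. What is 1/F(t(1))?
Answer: 4/487 ≈ 0.0082135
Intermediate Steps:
t(A) = -3*A - 3/(-5 + A) (t(A) = (1/(-5 + A) + A)*(-3) = (A + 1/(-5 + A))*(-3) = -3*A - 3/(-5 + A))
F(Q) = 124 + Q (F(Q) = 8 + (Q + 116) = 8 + (116 + Q) = 124 + Q)
1/F(t(1)) = 1/(124 + 3*(-1 - 1*1² + 5*1)/(-5 + 1)) = 1/(124 + 3*(-1 - 1*1 + 5)/(-4)) = 1/(124 + 3*(-¼)*(-1 - 1 + 5)) = 1/(124 + 3*(-¼)*3) = 1/(124 - 9/4) = 1/(487/4) = 4/487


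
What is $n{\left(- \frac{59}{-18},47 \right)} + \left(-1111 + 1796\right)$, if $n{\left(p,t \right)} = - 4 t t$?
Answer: $-8151$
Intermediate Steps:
$n{\left(p,t \right)} = - 4 t^{2}$
$n{\left(- \frac{59}{-18},47 \right)} + \left(-1111 + 1796\right) = - 4 \cdot 47^{2} + \left(-1111 + 1796\right) = \left(-4\right) 2209 + 685 = -8836 + 685 = -8151$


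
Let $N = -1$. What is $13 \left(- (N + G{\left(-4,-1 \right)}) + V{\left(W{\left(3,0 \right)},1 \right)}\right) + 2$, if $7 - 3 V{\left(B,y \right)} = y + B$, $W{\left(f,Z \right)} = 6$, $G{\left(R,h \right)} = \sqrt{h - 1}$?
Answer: $15 - 13 i \sqrt{2} \approx 15.0 - 18.385 i$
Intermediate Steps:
$G{\left(R,h \right)} = \sqrt{-1 + h}$
$V{\left(B,y \right)} = \frac{7}{3} - \frac{B}{3} - \frac{y}{3}$ ($V{\left(B,y \right)} = \frac{7}{3} - \frac{y + B}{3} = \frac{7}{3} - \frac{B + y}{3} = \frac{7}{3} - \left(\frac{B}{3} + \frac{y}{3}\right) = \frac{7}{3} - \frac{B}{3} - \frac{y}{3}$)
$13 \left(- (N + G{\left(-4,-1 \right)}) + V{\left(W{\left(3,0 \right)},1 \right)}\right) + 2 = 13 \left(- (-1 + \sqrt{-1 - 1}) - 0\right) + 2 = 13 \left(- (-1 + \sqrt{-2}) - 0\right) + 2 = 13 \left(- (-1 + i \sqrt{2}) + 0\right) + 2 = 13 \left(\left(1 - i \sqrt{2}\right) + 0\right) + 2 = 13 \left(1 - i \sqrt{2}\right) + 2 = \left(13 - 13 i \sqrt{2}\right) + 2 = 15 - 13 i \sqrt{2}$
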